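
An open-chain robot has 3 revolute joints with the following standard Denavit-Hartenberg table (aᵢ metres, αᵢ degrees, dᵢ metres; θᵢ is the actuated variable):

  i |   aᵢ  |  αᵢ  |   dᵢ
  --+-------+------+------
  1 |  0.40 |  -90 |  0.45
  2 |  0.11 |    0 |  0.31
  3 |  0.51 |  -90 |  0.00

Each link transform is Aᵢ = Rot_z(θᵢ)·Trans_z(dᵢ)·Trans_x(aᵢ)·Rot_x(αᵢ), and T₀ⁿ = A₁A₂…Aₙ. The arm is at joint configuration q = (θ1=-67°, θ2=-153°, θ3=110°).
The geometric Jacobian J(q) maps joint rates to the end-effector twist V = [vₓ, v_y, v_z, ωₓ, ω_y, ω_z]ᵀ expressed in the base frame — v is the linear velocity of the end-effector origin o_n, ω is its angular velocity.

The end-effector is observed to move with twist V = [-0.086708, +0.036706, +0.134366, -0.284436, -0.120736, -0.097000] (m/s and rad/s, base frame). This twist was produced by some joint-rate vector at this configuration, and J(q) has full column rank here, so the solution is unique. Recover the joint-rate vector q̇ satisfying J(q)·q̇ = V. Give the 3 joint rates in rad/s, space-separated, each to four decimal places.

o_n = [0.5491, -0.5002, 0.8478]
J₁: ẑ×o_n = [0.5002, 0.5491, -0.0000], ω = ẑ
J2: z=[0.9205, 0.3907, 0.0000] o=[0.1563, -0.3682, 0.4500] → [0.1554, -0.3661, -0.2750, 0.9205, 0.3907, 0.0000]
J3: z=[0.9205, 0.3907, 0.0000] o=[0.4034, -0.1569, 0.4999] → [0.1359, -0.3202, -0.3730, 0.9205, 0.3907, 0.0000]
q̇ = J⁺·V = [-0.0970, 0.1950, -0.5040]

-0.0970 0.1950 -0.5040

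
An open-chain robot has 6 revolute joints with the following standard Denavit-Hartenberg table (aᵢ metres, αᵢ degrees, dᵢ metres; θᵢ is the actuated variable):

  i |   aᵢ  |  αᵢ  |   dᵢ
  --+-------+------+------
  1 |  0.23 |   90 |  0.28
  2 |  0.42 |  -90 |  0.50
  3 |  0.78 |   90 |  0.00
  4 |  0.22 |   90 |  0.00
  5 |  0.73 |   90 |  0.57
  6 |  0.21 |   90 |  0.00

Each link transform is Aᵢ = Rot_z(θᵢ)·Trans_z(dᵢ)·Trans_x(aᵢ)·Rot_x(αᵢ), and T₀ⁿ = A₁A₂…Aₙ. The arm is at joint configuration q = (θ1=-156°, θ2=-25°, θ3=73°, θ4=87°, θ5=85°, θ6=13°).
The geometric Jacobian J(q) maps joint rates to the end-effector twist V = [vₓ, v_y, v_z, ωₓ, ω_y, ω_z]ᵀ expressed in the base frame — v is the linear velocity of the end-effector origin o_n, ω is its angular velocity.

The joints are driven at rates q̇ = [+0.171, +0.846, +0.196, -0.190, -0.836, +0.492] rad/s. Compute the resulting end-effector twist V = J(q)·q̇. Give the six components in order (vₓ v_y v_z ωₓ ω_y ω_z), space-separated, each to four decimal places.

-0.0125 -0.8722 2.1088 -0.5324 1.4616 1.0260

o_n = [-1.5055, -1.3032, -0.2047]
J₁: ẑ×o_n = [1.3032, -1.5055, 0.0000], ω = ẑ
J2: z=[-0.4067, 0.9135, 0.0000] o=[-0.2101, -0.0935, 0.2800] → [-0.4428, -0.1972, 1.6754, -0.4067, 0.9135, 0.0000]
J3: z=[-0.3861, -0.1719, 0.9063] o=[-0.7612, 0.2084, 0.1025] → [1.4228, -0.7931, 0.4557, -0.3861, -0.1719, 0.9063]
J4: z=[-0.9107, -0.0854, -0.4042] o=[-0.6466, -0.5571, 0.0061] → [-0.2835, 0.1551, 0.6061, -0.9107, -0.0854, -0.4042]
J5: z=[0.1669, -0.9711, -0.1708] o=[-0.7298, -0.6062, 0.2038] → [0.2776, 0.2007, -0.8696, 0.1669, -0.9711, -0.1708]
J6: z=[-0.2971, -0.2147, 0.9304] o=[-1.3210, -1.2360, -0.1303] → [0.0786, -0.1938, -0.0196, -0.2971, -0.2147, 0.9304]
V = J·q̇ = [-0.0125, -0.8722, 2.1088, -0.5324, 1.4616, 1.0260]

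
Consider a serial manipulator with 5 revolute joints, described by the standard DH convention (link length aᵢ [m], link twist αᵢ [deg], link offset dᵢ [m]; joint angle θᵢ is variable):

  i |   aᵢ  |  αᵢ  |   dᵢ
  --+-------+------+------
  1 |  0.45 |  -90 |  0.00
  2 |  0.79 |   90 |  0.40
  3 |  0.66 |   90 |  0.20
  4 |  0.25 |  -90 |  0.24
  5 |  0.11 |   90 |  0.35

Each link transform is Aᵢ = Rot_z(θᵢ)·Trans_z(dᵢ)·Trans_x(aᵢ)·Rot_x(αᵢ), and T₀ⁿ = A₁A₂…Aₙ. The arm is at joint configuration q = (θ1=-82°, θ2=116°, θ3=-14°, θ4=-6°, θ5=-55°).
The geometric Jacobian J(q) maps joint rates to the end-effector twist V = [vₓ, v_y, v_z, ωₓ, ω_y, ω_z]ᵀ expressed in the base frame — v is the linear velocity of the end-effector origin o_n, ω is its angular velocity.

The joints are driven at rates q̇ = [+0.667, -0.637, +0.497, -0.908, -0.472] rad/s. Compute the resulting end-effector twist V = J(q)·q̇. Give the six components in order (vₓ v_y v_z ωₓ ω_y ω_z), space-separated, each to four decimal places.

o_n = [-0.1385, -0.1943, -1.7432]
J₁: ẑ×o_n = [0.1943, -0.1385, 0.0000], ω = ẑ
J2: z=[0.9903, 0.1392, 0.0000] o=[0.0626, -0.4456, 0.0000] → [-0.2426, 1.7263, 0.2768, 0.9903, 0.1392, 0.0000]
J3: z=[0.1251, -0.8900, -0.4384] o=[0.4105, -0.0470, -0.7100] → [0.8550, 0.3699, -0.5071, 0.1251, -0.8900, -0.4384]
J4: z=[-0.9461, -0.2401, 0.2174] o=[0.2384, 0.0308, -1.3733] → [0.1377, -0.4319, 0.1225, -0.9461, -0.2401, 0.2174]
J5: z=[0.0932, -0.8447, -0.5271] o=[-0.0662, 0.0928, -1.5265] → [0.0317, 0.0583, -0.0877, 0.0932, -0.8447, -0.5271]
V = J·q̇ = [0.5690, -0.6435, -0.4982, 0.2464, 0.0856, 0.5005]

0.5690 -0.6435 -0.4982 0.2464 0.0856 0.5005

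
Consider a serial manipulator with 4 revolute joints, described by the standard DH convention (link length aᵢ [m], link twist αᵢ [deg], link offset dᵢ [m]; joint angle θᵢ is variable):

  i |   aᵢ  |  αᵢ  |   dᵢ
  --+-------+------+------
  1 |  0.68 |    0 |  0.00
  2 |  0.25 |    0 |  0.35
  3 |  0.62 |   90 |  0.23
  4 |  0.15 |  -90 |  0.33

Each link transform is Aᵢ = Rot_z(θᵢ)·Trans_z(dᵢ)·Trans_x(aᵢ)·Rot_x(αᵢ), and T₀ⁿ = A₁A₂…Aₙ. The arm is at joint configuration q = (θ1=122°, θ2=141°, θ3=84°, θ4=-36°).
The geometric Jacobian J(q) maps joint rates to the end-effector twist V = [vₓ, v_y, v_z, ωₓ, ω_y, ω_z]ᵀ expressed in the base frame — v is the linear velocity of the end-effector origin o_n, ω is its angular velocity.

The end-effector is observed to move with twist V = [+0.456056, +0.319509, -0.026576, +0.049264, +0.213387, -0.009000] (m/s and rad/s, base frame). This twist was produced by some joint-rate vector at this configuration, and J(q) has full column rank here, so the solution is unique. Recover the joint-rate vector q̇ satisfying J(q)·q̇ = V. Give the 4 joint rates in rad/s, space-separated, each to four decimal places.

-0.8810 0.7650 0.1070 -0.2190

o_n = [0.2573, -0.1598, 0.4918]
J₁: ẑ×o_n = [0.1598, 0.2573, -0.0000], ω = ẑ
J2: z=[0.0000, 0.0000, 1.0000] o=[-0.3603, 0.5767, 0.0000] → [0.7364, 0.6177, -0.0000, 0.0000, 0.0000, 1.0000]
J3: z=[0.0000, 0.0000, 1.0000] o=[-0.3908, 0.3285, 0.3500] → [0.4883, 0.6481, -0.0000, 0.0000, 0.0000, 1.0000]
J4: z=[-0.2250, -0.9744, 0.0000] o=[0.2133, 0.1891, 0.5800] → [0.0859, -0.0198, 0.1214, -0.2250, -0.9744, 0.0000]
q̇ = J⁺·V = [-0.8810, 0.7650, 0.1070, -0.2190]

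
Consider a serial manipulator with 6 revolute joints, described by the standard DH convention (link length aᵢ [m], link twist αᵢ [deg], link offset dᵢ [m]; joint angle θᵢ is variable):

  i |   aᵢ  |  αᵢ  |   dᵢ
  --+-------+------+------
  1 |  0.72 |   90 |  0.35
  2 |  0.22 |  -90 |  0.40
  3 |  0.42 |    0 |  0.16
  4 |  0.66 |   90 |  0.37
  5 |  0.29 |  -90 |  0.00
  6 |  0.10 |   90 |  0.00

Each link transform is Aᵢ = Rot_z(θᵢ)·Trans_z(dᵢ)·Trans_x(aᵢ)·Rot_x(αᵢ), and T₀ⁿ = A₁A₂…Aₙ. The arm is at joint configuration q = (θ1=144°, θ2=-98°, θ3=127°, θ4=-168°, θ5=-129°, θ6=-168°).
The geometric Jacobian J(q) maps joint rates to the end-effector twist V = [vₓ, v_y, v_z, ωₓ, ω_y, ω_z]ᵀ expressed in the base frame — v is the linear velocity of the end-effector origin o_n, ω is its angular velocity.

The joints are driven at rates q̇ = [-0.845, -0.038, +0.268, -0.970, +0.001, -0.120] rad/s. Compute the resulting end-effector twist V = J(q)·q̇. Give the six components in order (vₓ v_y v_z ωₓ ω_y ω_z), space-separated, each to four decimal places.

o_n = [-0.5918, 0.9663, -0.0599]
J₁: ẑ×o_n = [-0.9663, -0.5918, 0.0000], ω = ẑ
J2: z=[0.5878, 0.8090, 0.0000] o=[-0.5825, 0.4232, 0.3500] → [-0.3316, 0.2409, 0.3268, 0.5878, 0.8090, 0.0000]
J3: z=[-0.8011, 0.5821, -0.1392] o=[-0.3226, 0.7288, 0.1321] → [-0.0787, -0.1164, -0.0336, -0.8011, 0.5821, -0.1392]
J4: z=[-0.8011, 0.5821, -0.1392] o=[-0.6764, 0.5713, 0.3602] → [-0.1895, -0.3483, -0.3657, -0.8011, 0.5821, -0.1392]
J5: z=[0.3697, 0.6642, 0.6497] o=[-0.6622, 1.0962, -0.1846] → [0.1672, -0.0003, -0.0948, 0.3697, 0.6642, 0.6497]
J6: z=[0.8699, -0.0018, -0.4932] o=[-0.5676, 0.8794, -0.0168] → [0.0430, 0.0494, 0.0756, 0.8699, -0.0018, -0.4932]
V = J·q̇ = [0.9869, 0.7917, 0.3242, 0.4360, -0.4385, -0.6875]

0.9869 0.7917 0.3242 0.4360 -0.4385 -0.6875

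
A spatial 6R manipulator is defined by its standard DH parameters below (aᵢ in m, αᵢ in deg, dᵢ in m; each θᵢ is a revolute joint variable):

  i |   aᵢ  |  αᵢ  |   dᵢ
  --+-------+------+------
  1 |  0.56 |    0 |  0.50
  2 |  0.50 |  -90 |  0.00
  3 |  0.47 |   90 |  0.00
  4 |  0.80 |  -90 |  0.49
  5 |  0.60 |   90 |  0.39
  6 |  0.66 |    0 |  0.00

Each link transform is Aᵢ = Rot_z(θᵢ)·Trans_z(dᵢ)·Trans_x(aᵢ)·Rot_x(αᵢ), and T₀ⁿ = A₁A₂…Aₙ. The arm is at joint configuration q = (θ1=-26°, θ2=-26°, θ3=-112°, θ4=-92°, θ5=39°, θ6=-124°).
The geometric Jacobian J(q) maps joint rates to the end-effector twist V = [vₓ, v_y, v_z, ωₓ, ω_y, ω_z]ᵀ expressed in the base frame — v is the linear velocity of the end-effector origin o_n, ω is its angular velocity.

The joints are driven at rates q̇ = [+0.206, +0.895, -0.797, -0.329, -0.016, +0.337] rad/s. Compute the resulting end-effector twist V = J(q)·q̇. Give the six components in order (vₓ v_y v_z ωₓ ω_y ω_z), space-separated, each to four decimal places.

0.8195 -0.8717 -0.7124 -0.7509 -0.6768 1.1044

o_n = [-0.2169, -0.9047, 0.6293]
J₁: ẑ×o_n = [0.9047, -0.2169, 0.0000], ω = ẑ
J2: z=[0.0000, 0.0000, 1.0000] o=[0.5033, -0.2455, 0.5000] → [0.6592, -0.7202, 0.0000, 0.0000, 0.0000, 1.0000]
J3: z=[0.7880, 0.6157, 0.0000] o=[0.8112, -0.6395, 0.5000] → [0.0796, -0.1019, 0.4240, 0.7880, 0.6157, 0.0000]
J4: z=[-0.5708, 0.7306, -0.3746] o=[0.7028, -0.5008, 0.9358] → [-0.3752, 0.1696, 0.9025, -0.5708, 0.7306, -0.3746]
J5: z=[-0.2580, 0.2735, 0.9266] o=[-0.2005, -0.6432, 0.7263] → [0.2157, -0.0402, 0.0719, -0.2580, 0.2735, 0.9266]
J6: z=[-0.9342, 0.1741, -0.3115] o=[-0.4491, -1.1041, 1.2141] → [-0.0397, -0.6186, -0.2268, -0.9342, 0.1741, -0.3115]
V = J·q̇ = [0.8195, -0.8717, -0.7124, -0.7509, -0.6768, 1.1044]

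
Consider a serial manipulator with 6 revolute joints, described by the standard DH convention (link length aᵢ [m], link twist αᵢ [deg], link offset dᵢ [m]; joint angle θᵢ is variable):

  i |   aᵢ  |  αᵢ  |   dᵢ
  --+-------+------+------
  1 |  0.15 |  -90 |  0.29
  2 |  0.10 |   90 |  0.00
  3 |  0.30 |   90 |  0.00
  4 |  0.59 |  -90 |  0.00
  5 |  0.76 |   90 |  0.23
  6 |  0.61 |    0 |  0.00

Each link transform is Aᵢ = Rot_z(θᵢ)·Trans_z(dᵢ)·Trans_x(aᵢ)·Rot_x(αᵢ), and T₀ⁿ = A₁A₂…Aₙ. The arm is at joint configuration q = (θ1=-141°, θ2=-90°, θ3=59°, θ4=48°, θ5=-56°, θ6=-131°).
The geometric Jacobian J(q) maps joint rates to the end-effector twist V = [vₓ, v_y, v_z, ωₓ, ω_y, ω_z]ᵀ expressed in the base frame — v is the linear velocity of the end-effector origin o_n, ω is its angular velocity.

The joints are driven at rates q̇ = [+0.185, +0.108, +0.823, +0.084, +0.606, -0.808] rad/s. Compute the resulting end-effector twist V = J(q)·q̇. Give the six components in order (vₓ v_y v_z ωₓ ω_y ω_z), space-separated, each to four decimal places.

o_n = [0.6637, -0.3685, 1.1610]
J₁: ẑ×o_n = [0.3685, 0.6637, -0.0000], ω = ẑ
J2: z=[0.6293, -0.7771, 0.0000] o=[-0.1166, -0.0944, 0.2900] → [-0.6769, -0.5482, 0.4338, 0.6293, -0.7771, 0.0000]
J3: z=[0.7771, 0.6293, 0.0000] o=[-0.1166, -0.0944, 0.3900] → [0.4852, -0.5992, -0.7041, 0.7771, 0.6293, 0.0000]
J4: z=[-0.3241, 0.4003, 0.8572] o=[0.0453, -0.2942, 0.5445] → [0.3105, 0.7299, -0.2234, -0.3241, 0.4003, 0.8572]
J5: z=[0.1191, 0.9161, -0.3827] o=[0.5990, -0.2813, 0.7478] → [0.3452, -0.0740, -0.0697, 0.1191, 0.9161, -0.3827]
J6: z=[-0.9593, 0.2056, 0.1936] o=[0.8210, 0.1909, 1.3463] → [0.0702, -0.2082, 0.5690, -0.9593, 0.2056, 0.1936]
V = J·q̇ = [0.5729, -0.2449, -1.0534, 1.5276, 0.8566, -0.1314]

0.5729 -0.2449 -1.0534 1.5276 0.8566 -0.1314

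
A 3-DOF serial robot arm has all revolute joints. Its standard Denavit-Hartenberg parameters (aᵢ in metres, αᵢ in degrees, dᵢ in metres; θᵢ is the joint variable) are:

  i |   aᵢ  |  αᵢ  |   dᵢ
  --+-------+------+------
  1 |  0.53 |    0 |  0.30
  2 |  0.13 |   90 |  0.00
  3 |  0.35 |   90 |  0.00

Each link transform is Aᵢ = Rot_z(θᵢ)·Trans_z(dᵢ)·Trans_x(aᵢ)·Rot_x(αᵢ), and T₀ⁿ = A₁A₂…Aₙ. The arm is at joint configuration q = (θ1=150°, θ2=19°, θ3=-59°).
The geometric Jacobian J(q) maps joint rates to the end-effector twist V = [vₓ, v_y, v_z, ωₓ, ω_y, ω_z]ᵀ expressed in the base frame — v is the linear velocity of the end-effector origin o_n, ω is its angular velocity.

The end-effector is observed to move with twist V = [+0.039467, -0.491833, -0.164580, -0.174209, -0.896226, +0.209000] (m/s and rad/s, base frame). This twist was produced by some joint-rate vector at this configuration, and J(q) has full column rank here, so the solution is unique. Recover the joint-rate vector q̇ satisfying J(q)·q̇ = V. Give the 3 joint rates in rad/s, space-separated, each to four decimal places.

0.8190 -0.6100 -0.9130

o_n = [-0.7636, 0.3242, -0.0000]
J₁: ẑ×o_n = [-0.3242, -0.7636, 0.0000], ω = ẑ
J2: z=[0.0000, 0.0000, 1.0000] o=[-0.4590, 0.2650, 0.3000] → [-0.0592, -0.3046, 0.0000, 0.0000, 0.0000, 1.0000]
J3: z=[0.1908, 0.9816, 0.0000] o=[-0.5866, 0.2898, 0.3000] → [-0.2945, 0.0572, 0.1803, 0.1908, 0.9816, 0.0000]
q̇ = J⁺·V = [0.8190, -0.6100, -0.9130]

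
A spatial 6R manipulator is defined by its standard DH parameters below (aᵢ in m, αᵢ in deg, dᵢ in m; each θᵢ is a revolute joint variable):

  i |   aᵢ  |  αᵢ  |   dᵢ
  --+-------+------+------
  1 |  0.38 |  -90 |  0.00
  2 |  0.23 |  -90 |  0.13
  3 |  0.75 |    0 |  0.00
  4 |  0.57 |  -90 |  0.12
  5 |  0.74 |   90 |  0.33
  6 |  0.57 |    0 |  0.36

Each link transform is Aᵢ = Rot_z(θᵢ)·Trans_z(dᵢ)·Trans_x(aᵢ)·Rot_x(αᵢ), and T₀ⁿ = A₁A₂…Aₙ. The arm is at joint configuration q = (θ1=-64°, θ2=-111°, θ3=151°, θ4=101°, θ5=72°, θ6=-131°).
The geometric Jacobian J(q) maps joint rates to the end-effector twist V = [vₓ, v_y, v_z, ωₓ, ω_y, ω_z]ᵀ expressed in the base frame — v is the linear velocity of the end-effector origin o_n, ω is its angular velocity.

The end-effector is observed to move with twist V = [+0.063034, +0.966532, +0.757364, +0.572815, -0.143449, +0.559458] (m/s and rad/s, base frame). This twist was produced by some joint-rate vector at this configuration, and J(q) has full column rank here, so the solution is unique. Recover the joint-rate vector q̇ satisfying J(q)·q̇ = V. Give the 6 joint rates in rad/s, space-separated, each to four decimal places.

o_n = [0.8892, -0.2019, -0.8244]
J₁: ẑ×o_n = [0.2019, 0.8892, -0.0000], ω = ẑ
J2: z=[0.8988, 0.4384, 0.0000] o=[0.1666, -0.3415, 0.0000] → [-0.3614, 0.7409, -0.1912, 0.8988, 0.4384, 0.0000]
J3: z=[0.4093, -0.8391, 0.3584] o=[0.2473, -0.2105, 0.2147] → [0.8688, 0.6553, 0.5422, 0.4093, -0.8391, 0.3584]
J4: z=[0.4093, -0.8391, 0.3584] o=[0.0235, -0.5812, -0.3977] → [0.2221, 0.4849, 0.8816, 0.4093, -0.8391, 0.3584]
J5: z=[0.1283, 0.4418, 0.8879] o=[0.5876, -0.5009, -0.5191] → [-0.4004, 0.3070, -0.0949, 0.1283, 0.4418, 0.8879]
J6: z=[0.9856, 0.0426, -0.1636] o=[0.5484, 0.3080, -0.5443] → [-0.0953, 0.2203, -0.5170, 0.9856, 0.0426, -0.1636]
q̇ = J⁺·V = [-0.3610, 0.9980, 0.6560, 0.2700, 0.5190, -0.7810]

-0.3610 0.9980 0.6560 0.2700 0.5190 -0.7810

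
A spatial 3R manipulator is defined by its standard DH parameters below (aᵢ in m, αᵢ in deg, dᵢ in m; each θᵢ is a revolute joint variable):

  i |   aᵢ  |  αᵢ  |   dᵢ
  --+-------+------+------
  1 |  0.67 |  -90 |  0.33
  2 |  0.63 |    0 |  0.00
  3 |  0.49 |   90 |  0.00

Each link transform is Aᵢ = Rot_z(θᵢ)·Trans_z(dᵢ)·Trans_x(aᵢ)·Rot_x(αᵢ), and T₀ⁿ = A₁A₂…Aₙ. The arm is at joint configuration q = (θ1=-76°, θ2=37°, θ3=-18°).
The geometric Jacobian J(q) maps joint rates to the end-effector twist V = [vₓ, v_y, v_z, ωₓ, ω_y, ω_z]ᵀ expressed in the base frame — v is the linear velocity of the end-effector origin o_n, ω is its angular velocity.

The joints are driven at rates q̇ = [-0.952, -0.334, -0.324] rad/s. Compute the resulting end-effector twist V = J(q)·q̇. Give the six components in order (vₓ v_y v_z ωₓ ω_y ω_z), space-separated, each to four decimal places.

-1.4556 -0.6016 0.4729 -0.6385 -0.1592 -0.9520

o_n = [0.3959, -1.5878, -0.2087]
J₁: ẑ×o_n = [1.5878, 0.3959, -0.0000], ω = ẑ
J2: z=[0.9703, 0.2419, 0.0000] o=[0.1621, -0.6501, 0.3300] → [-0.1303, 0.5227, -0.9664, 0.9703, 0.2419, 0.0000]
J3: z=[0.9703, 0.2419, 0.0000] o=[0.2838, -1.1383, -0.0491] → [-0.0386, 0.1548, -0.4633, 0.9703, 0.2419, 0.0000]
V = J·q̇ = [-1.4556, -0.6016, 0.4729, -0.6385, -0.1592, -0.9520]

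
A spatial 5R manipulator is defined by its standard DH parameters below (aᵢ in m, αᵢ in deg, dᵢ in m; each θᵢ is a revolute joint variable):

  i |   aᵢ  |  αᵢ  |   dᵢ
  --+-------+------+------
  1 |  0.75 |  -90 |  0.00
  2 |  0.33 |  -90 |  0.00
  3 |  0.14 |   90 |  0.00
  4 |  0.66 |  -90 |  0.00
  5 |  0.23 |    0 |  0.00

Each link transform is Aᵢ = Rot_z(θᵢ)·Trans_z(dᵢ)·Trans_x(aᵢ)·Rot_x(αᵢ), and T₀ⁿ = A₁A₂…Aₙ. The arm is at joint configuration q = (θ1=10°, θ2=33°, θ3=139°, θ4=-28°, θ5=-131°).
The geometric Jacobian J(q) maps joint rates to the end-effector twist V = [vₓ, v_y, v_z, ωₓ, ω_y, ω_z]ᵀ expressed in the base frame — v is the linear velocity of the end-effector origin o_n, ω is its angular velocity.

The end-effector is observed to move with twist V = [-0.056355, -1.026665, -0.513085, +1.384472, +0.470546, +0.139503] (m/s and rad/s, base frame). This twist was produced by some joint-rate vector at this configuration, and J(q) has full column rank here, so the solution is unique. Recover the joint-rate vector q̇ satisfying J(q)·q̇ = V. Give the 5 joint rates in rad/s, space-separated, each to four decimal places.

-0.9100 0.3500 -0.9150 0.5160 -0.8520

o_n = [0.9559, -0.3572, 0.2010]
J₁: ẑ×o_n = [0.3572, 0.9559, -0.0000], ω = ẑ
J2: z=[-0.1736, 0.9848, 0.0000] o=[0.7386, 0.1302, 0.0000] → [0.1980, 0.0349, -0.1293, -0.1736, 0.9848, 0.0000]
J3: z=[-0.5364, -0.0946, -0.8387] o=[1.0112, 0.1783, -0.1797] → [-0.4851, 0.2506, 0.2820, -0.5364, -0.0946, -0.8387]
J4: z=[0.6729, -0.6477, -0.3573] o=[0.9398, 0.0725, -0.1222] → [-0.3629, -0.2232, -0.2788, 0.6729, -0.6477, -0.3573]
J5: z=[-0.7127, -0.4384, -0.5475] o=[0.8092, -0.3388, 0.3772] → [0.0672, -0.2059, 0.0774, -0.7127, -0.4384, -0.5475]
q̇ = J⁺·V = [-0.9100, 0.3500, -0.9150, 0.5160, -0.8520]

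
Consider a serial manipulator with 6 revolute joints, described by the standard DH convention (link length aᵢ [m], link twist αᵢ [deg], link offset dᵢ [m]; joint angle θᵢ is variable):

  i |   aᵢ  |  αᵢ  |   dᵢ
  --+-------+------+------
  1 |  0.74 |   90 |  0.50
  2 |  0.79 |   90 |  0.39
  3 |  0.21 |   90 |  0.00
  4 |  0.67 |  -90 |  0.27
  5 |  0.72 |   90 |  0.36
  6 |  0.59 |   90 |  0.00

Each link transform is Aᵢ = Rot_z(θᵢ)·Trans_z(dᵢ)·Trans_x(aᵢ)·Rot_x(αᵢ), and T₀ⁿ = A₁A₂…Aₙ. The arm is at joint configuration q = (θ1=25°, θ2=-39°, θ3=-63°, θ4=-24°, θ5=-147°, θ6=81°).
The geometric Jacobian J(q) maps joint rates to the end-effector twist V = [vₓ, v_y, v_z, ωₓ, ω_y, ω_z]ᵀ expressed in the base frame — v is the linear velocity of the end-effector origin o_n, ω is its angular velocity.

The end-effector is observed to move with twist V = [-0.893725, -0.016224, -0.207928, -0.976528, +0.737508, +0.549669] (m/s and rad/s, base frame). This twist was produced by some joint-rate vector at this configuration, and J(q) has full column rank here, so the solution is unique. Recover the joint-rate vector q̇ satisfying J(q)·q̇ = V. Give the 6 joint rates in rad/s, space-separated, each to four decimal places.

0.7560 -0.8190 0.7310 0.1420 -0.1550 -0.3080

o_n = [0.2812, 0.6310, -0.4372]
J₁: ẑ×o_n = [-0.6310, 0.2812, 0.0000], ω = ẑ
J2: z=[0.4226, -0.9063, 0.0000] o=[0.6707, 0.3127, 0.5000] → [0.8494, 0.3961, -0.2185, 0.4226, -0.9063, 0.0000]
J3: z=[-0.5704, -0.2660, -0.7771] o=[1.3919, 0.2187, 0.0028] → [0.4374, 0.6122, -0.5305, -0.5704, -0.2660, -0.7771]
J4: z=[-0.8194, 0.1188, 0.5607] o=[1.3800, 0.4196, -0.0572] → [-0.1637, -0.9275, -0.0426, -0.8194, 0.1188, 0.5607]
J5: z=[-0.5441, 0.1461, -0.8262] o=[1.2794, 1.1097, 0.1311] → [-0.4786, 0.5154, 0.4064, -0.5441, 0.1461, -0.8262]
J6: z=[0.5891, -0.6345, -0.5003] o=[0.6534, 0.6159, 0.0203] → [0.2979, 0.4558, -0.2273, 0.5891, -0.6345, -0.5003]
q̇ = J⁺·V = [0.7560, -0.8190, 0.7310, 0.1420, -0.1550, -0.3080]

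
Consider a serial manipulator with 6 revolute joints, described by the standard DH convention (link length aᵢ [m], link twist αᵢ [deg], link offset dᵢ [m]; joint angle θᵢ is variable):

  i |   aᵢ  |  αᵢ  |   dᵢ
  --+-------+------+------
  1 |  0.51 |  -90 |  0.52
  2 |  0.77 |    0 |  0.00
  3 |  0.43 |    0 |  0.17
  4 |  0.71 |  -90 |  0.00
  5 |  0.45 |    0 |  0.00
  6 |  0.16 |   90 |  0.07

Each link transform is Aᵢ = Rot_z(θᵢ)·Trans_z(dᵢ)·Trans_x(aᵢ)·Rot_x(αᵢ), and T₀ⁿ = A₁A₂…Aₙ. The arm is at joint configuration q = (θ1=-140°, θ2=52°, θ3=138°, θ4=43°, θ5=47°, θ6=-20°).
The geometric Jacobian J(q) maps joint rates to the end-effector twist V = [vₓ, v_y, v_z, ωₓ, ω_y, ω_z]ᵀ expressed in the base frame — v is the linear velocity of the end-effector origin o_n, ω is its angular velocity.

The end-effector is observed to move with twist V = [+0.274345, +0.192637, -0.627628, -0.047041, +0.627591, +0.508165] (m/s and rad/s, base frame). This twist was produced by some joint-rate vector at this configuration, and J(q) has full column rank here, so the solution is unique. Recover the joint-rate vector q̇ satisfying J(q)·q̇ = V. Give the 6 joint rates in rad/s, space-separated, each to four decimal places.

o_n = [-0.0867, 0.2298, 0.9560]
J₁: ẑ×o_n = [-0.2298, -0.0867, 0.0000], ω = ẑ
J2: z=[0.6428, -0.7660, 0.0000] o=[-0.3907, -0.3278, 0.5200] → [-0.3340, -0.2803, 0.5913, 0.6428, -0.7660, 0.0000]
J3: z=[0.6428, -0.7660, 0.0000] o=[-0.7538, -0.6325, -0.0868] → [-0.7988, -0.6703, 1.0653, 0.6428, -0.7660, 0.0000]
J4: z=[0.6428, -0.7660, 0.0000] o=[-0.3202, -0.4906, -0.0121] → [-0.7416, -0.6223, 0.6419, 0.6428, -0.7660, 0.0000]
J5: z=[-0.6118, -0.5134, 0.6018] o=[0.0072, -0.2159, 0.5549] → [-0.4741, 0.1889, -0.3208, -0.6118, -0.5134, 0.6018]
J6: z=[-0.6118, -0.5134, 0.6018] o=[-0.0629, 0.1549, 0.8000] → [-0.1251, 0.0811, -0.0580, -0.6118, -0.5134, 0.6018]
q̇ = J⁺·V = [0.7850, -0.1490, -0.8430, 0.4810, -0.0880, -0.3720]

0.7850 -0.1490 -0.8430 0.4810 -0.0880 -0.3720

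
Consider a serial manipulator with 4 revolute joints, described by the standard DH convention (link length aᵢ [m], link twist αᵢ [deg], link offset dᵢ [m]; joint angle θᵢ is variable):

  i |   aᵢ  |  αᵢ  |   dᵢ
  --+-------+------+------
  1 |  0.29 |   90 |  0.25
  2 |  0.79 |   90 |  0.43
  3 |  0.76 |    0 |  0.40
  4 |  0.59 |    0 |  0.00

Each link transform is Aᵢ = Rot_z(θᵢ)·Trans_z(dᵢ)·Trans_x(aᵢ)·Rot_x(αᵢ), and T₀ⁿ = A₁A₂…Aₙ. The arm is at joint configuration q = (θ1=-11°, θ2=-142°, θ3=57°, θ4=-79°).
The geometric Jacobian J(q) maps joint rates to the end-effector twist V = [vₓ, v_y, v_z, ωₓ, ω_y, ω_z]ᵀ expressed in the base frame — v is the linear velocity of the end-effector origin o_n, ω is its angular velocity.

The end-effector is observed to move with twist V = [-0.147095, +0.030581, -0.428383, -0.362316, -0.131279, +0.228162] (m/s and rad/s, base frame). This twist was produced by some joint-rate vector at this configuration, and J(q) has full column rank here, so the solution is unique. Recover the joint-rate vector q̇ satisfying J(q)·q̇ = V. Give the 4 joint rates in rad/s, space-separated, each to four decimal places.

o_n = [-1.4730, -0.5759, -0.5128]
J₁: ẑ×o_n = [0.5759, -1.4730, 0.0000], ω = ẑ
J2: z=[-0.1908, -0.9816, 0.0000] o=[0.2847, -0.0553, 0.2500] → [0.7488, -0.1455, -1.6260, -0.1908, -0.9816, 0.0000]
J3: z=[-0.6044, 0.1175, 0.7880] o=[-0.4085, -0.3587, -0.2364] → [0.1387, -1.0059, 0.2563, -0.6044, 0.1175, 0.7880]
J4: z=[-0.6044, 0.1175, 0.7880] o=[-1.0920, -0.8751, -0.1760] → [-0.2753, -0.5038, -0.1361, -0.6044, 0.1175, 0.7880]
q̇ = J⁺·V = [-0.1950, 0.1980, -0.0850, 0.6220]

-0.1950 0.1980 -0.0850 0.6220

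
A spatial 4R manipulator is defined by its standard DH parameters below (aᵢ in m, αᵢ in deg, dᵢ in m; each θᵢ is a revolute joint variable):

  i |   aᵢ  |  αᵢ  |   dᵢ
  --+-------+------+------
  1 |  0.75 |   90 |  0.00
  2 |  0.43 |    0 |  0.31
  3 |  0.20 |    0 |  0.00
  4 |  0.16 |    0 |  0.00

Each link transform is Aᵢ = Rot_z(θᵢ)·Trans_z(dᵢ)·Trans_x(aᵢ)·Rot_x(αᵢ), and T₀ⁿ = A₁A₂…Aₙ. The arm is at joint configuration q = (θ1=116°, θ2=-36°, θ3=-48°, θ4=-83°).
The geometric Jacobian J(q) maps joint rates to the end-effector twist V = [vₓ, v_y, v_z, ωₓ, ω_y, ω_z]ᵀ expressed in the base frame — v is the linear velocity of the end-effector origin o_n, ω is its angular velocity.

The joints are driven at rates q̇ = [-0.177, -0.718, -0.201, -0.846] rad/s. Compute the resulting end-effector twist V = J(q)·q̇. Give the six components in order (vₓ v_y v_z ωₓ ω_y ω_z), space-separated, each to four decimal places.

0.3648 -0.3591 0.0062 -1.5864 -0.7737 -0.1770

o_n = [-0.1435, 1.0013, -0.4876]
J₁: ẑ×o_n = [-1.0013, -0.1435, 0.0000], ω = ẑ
J2: z=[0.8988, 0.4384, 0.0000] o=[-0.3288, 0.6741, 0.0000] → [-0.2138, 0.4383, 0.2129, 0.8988, 0.4384, 0.0000]
J3: z=[0.8988, 0.4384, 0.0000] o=[-0.2027, 1.1227, -0.2527] → [-0.1030, 0.2111, -0.1350, 0.8988, 0.4384, 0.0000]
J4: z=[0.8988, 0.4384, 0.0000] o=[-0.2118, 1.1415, -0.4517] → [-0.0158, 0.0323, -0.1559, 0.8988, 0.4384, 0.0000]
V = J·q̇ = [0.3648, -0.3591, 0.0062, -1.5864, -0.7737, -0.1770]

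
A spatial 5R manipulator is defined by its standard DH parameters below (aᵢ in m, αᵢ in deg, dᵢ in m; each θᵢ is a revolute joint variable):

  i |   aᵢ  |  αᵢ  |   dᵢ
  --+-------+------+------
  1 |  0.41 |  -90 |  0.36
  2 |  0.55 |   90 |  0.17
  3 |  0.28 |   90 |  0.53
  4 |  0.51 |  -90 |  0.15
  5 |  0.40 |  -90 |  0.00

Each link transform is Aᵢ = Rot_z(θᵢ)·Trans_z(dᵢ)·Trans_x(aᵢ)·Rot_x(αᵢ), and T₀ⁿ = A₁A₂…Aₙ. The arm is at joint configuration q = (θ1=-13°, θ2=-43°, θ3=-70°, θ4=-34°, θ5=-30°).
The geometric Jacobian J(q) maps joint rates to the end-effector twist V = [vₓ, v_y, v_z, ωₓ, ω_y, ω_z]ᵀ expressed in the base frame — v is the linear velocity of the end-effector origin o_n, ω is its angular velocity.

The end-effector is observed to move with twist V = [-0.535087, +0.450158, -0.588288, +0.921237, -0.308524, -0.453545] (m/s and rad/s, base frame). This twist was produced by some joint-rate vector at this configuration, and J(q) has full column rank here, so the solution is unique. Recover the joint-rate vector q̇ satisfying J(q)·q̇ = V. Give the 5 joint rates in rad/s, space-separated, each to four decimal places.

0.1150 -0.5810 -0.5580 -0.4670 -0.6240

o_n = [0.5664, -1.0339, 0.7791]
J₁: ẑ×o_n = [1.0339, 0.5664, -0.0000], ω = ẑ
J2: z=[0.2250, 0.9744, 0.0000] o=[0.3995, -0.0922, 0.3600] → [0.4084, -0.0943, -0.3745, 0.2250, 0.9744, 0.0000]
J3: z=[-0.6645, 0.1534, 0.7314] o=[0.8297, -0.0171, 0.7351] → [0.7504, -0.1633, 0.7161, -0.6645, 0.1534, 0.7314]
J4: z=[-0.7466, -0.1787, -0.6409] o=[0.4865, -0.2079, 1.1880] → [-0.4563, -0.3565, 0.6310, -0.7466, -0.1787, -0.6409]
J5: z=[-0.5328, -0.4163, 0.7368] o=[0.5777, -0.6894, 0.9819] → [0.3383, -0.1164, 0.1789, -0.5328, -0.4163, 0.7368]
q̇ = J⁺·V = [0.1150, -0.5810, -0.5580, -0.4670, -0.6240]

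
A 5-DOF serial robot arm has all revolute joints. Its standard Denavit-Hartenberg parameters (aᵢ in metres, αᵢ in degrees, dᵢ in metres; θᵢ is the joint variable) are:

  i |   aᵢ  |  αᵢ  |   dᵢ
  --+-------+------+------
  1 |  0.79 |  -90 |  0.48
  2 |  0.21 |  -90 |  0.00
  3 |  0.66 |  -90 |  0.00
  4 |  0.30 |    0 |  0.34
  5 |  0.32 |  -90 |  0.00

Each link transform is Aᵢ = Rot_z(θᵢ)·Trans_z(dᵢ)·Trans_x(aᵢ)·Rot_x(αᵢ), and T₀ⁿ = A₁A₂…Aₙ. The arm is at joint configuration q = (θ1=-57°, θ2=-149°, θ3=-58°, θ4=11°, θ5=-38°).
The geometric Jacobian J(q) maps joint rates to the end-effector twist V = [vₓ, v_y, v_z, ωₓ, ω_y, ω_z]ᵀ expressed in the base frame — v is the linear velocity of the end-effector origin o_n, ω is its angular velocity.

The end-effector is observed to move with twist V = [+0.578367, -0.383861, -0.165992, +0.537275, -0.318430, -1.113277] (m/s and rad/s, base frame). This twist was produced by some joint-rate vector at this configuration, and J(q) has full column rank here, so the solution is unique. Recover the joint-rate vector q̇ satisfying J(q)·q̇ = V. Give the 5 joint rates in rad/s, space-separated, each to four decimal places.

-0.3570 -0.2660 -0.3600 -0.1380 -0.8870

o_n = [0.6462, 0.6043, 1.1504]
J₁: ẑ×o_n = [-0.6043, 0.6462, 0.0000], ω = ẑ
J2: z=[0.8387, 0.5446, 0.0000] o=[0.4303, -0.6625, 0.4800] → [0.3652, -0.5623, 0.9449, 0.8387, 0.5446, 0.0000]
J3: z=[0.2805, -0.4319, 0.8572] o=[0.3322, -0.5116, 0.5882] → [-1.1994, 0.1114, 0.4486, 0.2805, -0.4319, 0.8572]
J4: z=[-0.8403, 0.3210, 0.4368] o=[0.6384, 0.0447, 0.7683] → [-0.1218, 0.3246, -0.4728, -0.8403, 0.3210, 0.4368]
J5: z=[-0.8403, 0.3210, 0.4368] o=[0.4732, 0.4268, 0.9481] → [-0.0126, 0.2456, -0.2047, -0.8403, 0.3210, 0.4368]
q̇ = J⁺·V = [-0.3570, -0.2660, -0.3600, -0.1380, -0.8870]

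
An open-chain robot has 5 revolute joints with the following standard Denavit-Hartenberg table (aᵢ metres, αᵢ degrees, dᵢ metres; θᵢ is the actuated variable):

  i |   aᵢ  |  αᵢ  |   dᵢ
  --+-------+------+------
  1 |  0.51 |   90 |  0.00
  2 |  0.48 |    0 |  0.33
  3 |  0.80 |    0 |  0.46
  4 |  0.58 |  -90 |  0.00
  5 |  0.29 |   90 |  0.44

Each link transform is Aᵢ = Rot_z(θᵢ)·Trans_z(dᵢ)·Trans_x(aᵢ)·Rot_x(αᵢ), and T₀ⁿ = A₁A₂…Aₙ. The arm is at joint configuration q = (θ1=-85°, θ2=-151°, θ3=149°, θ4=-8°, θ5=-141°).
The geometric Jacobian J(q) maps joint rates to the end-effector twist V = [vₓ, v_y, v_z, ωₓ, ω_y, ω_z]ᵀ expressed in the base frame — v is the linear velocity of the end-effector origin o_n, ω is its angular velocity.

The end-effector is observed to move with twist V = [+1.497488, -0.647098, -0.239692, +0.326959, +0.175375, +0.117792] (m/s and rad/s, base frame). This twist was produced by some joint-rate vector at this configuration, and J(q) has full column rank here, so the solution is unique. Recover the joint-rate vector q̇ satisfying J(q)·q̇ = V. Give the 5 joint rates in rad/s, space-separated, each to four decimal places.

0.9470 -0.4730 0.0730 0.0590 -0.8420

o_n = [-0.8542, -1.3951, 0.1111]
J₁: ẑ×o_n = [1.3951, -0.8542, 0.0000], ω = ẑ
J2: z=[-0.9962, -0.0872, 0.0000] o=[0.0444, -0.5081, 0.0000] → [-0.0097, 0.1107, 0.8053, -0.9962, -0.0872, 0.0000]
J3: z=[-0.9962, -0.0872, 0.0000] o=[-0.3209, -0.1186, -0.2327] → [-0.0300, 0.3425, 1.2252, -0.9962, -0.0872, 0.0000]
J4: z=[-0.9962, -0.0872, 0.0000] o=[-0.7095, -0.9552, -0.2606] → [-0.0324, 0.3703, 0.4256, -0.9962, -0.0872, 0.0000]
J5: z=[0.0151, -0.1730, 0.9848] o=[-0.6597, -1.5242, -0.3613] → [-0.2089, -0.1987, -0.0317, 0.0151, -0.1730, 0.9848]
q̇ = J⁺·V = [0.9470, -0.4730, 0.0730, 0.0590, -0.8420]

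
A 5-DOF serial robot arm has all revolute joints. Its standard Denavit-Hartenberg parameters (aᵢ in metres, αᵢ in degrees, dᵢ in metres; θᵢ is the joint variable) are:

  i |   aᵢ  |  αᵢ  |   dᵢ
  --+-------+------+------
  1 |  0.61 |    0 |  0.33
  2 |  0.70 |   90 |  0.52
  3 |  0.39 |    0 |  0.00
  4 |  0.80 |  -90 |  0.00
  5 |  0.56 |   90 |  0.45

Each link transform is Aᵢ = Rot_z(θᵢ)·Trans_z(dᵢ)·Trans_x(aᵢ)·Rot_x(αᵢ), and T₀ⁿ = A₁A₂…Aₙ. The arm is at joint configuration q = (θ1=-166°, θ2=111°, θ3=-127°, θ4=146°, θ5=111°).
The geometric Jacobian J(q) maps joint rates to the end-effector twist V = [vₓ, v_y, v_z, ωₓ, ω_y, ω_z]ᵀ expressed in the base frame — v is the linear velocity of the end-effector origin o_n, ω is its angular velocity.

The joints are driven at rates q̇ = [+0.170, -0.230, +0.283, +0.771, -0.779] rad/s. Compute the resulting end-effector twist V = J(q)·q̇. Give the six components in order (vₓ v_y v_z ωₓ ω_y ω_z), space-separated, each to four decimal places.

o_n = [0.3442, -0.5730, 1.1591]
J₁: ẑ×o_n = [0.5730, 0.3442, -0.0000], ω = ẑ
J2: z=[0.0000, 0.0000, 1.0000] o=[-0.5919, -0.1476, 0.3300] → [0.4254, 0.9361, -0.0000, 0.0000, 0.0000, 1.0000]
J3: z=[-0.8192, -0.5736, 0.0000] o=[-0.1904, -0.7210, 0.8500] → [-0.1773, 0.2532, 0.1854, -0.8192, -0.5736, 0.0000]
J4: z=[-0.8192, -0.5736, 0.0000] o=[-0.3250, -0.5287, 0.5385] → [-0.3560, 0.5084, 0.4202, -0.8192, -0.5736, 0.0000]
J5: z=[-0.1867, 0.2667, 0.9455] o=[0.1089, -1.1483, 0.7990] → [-0.4479, 0.2898, -0.1702, -0.1867, 0.2667, 0.9455]
V = J·q̇ = [0.0239, 0.0811, 0.5090, -0.7179, -0.8123, -0.7966]

0.0239 0.0811 0.5090 -0.7179 -0.8123 -0.7966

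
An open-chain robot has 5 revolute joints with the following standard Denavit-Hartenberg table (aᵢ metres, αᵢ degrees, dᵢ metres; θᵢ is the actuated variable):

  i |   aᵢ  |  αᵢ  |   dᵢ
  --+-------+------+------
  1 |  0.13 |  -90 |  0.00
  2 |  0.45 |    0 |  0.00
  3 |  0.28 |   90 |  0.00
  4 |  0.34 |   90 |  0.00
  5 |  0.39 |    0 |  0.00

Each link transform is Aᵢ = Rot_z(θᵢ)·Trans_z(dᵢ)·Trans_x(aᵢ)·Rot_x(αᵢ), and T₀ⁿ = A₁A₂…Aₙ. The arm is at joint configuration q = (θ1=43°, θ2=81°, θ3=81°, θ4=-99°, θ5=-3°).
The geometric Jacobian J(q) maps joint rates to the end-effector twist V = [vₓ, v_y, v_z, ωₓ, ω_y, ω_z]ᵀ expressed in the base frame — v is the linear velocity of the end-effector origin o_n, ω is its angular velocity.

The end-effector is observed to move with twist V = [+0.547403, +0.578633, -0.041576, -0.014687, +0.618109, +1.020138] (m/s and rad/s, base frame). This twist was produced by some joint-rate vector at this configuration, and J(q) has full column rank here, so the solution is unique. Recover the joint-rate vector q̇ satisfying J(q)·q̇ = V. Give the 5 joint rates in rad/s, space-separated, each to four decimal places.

o_n = [0.5179, -0.5022, -0.4763]
J₁: ẑ×o_n = [0.5022, 0.5179, -0.0000], ω = ẑ
J2: z=[-0.6820, 0.7314, 0.0000] o=[0.0951, 0.0887, 0.0000] → [-0.3484, -0.3248, 0.0937, -0.6820, 0.7314, 0.0000]
J3: z=[-0.6820, 0.7314, 0.0000] o=[0.1466, 0.1367, -0.4445] → [-0.0233, -0.0217, 0.1641, -0.6820, 0.7314, 0.0000]
J4: z=[0.2260, 0.2107, -0.9511] o=[-0.0482, -0.0449, -0.5310] → [-0.4233, -0.5508, -0.2226, 0.2260, 0.2107, -0.9511]
J5: z=[0.5803, 0.7550, 0.3052] o=[0.2178, -0.2560, -0.5145] → [0.1040, 0.0694, -0.3694, 0.5803, 0.7550, 0.3052]
q̇ = J⁺·V = [0.4850, -0.2840, 0.6580, -0.3820, 0.5630]

0.4850 -0.2840 0.6580 -0.3820 0.5630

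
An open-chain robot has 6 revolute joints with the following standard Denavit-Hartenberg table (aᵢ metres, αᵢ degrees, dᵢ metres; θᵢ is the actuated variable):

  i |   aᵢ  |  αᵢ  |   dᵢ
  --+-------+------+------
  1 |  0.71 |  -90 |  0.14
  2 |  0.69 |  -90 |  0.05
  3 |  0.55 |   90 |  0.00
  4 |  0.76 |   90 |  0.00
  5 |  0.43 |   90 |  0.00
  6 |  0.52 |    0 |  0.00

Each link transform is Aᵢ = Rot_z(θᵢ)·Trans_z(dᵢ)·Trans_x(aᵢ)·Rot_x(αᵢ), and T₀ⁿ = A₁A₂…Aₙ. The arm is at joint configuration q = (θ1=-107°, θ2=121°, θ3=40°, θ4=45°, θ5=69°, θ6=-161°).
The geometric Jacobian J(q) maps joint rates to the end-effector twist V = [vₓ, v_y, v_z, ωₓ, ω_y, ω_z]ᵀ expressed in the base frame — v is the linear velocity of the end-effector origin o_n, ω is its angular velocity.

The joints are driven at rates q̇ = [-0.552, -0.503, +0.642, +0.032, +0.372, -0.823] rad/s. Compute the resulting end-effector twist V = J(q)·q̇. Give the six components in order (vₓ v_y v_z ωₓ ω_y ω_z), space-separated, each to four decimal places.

-0.5358 -0.3723 -0.5097 -0.1111 -0.1158 -0.6328

o_n = [-0.4183, 0.7049, -0.7145]
J₁: ẑ×o_n = [-0.7049, -0.4183, 0.0000], ω = ẑ
J2: z=[0.9563, -0.2924, 0.0000] o=[-0.2076, -0.6790, 0.1400] → [0.2498, 0.8172, 1.2618, 0.9563, -0.2924, 0.0000]
J3: z=[0.2506, 0.8197, 0.5150] o=[-0.0559, -0.3537, -0.4514] → [-0.7609, -0.1207, 0.5624, 0.2506, 0.8197, 0.5150]
J4: z=[0.8294, 0.0926, -0.5510] o=[-0.3305, -0.0429, -0.8126] → [0.4211, -0.0330, 0.6283, 0.8294, 0.0926, -0.5510]
J5: z=[-0.5303, -0.1799, -0.8285] o=[-0.4642, 0.7014, -0.8887] → [-0.0285, 0.0543, 0.0064, -0.5303, -0.1799, -0.8285]
J6: z=[-0.4614, 0.8811, 0.1040] o=[-0.1583, 0.8895, -1.1253] → [0.3811, 0.1625, 0.3142, -0.4614, 0.8811, 0.1040]
V = J·q̇ = [-0.5358, -0.3723, -0.5097, -0.1111, -0.1158, -0.6328]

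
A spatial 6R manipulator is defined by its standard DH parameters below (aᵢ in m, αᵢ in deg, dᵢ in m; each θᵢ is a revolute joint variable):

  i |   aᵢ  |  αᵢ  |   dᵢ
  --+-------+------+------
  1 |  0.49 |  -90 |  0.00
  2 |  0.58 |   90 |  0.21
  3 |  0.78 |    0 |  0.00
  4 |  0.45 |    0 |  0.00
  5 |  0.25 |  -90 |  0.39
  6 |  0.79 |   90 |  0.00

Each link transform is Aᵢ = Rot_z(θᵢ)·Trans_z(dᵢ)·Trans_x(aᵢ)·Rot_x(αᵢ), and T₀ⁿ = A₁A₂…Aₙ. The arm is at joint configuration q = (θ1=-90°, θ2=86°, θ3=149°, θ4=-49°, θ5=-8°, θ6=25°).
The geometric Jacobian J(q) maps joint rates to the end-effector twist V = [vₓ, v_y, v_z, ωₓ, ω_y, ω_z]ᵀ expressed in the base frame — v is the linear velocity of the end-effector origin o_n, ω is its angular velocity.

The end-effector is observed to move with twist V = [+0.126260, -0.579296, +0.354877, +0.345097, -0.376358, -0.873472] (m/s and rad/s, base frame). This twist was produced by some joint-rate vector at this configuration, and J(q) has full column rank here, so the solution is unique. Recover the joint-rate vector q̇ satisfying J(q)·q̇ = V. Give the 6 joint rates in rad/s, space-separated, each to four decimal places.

0.0790 0.3110 0.3840 -0.7090 0.6340 -0.9770

o_n = [2.0203, -0.5320, 0.2039]
J₁: ẑ×o_n = [0.5320, 2.0203, -0.0000], ω = ẑ
J2: z=[1.0000, 0.0000, 0.0000] o=[0.0000, -0.4900, 0.0000] → [0.0000, -0.2039, -0.0420, 1.0000, 0.0000, 0.0000]
J3: z=[0.0000, -0.9976, 0.0698] o=[0.2100, -0.5305, -0.5786] → [-0.7804, 0.1263, 1.8059, 0.0000, -0.9976, 0.0698]
J4: z=[0.0000, -0.9976, 0.0698] o=[0.6117, -0.4838, 0.0884] → [-0.1119, 0.0983, 1.4051, 0.0000, -0.9976, 0.0698]
J5: z=[0.0000, -0.9976, 0.0698] o=[1.0549, -0.4784, 0.1663] → [-0.0337, 0.0673, 0.9630, 0.0000, -0.9976, 0.0698]
J6: z=[-0.0349, 0.0697, 0.9970] o=[1.3047, -0.8668, 0.2022] → [-0.3337, 0.7134, -0.0616, -0.0349, 0.0697, 0.9970]
q̇ = J⁺·V = [0.0790, 0.3110, 0.3840, -0.7090, 0.6340, -0.9770]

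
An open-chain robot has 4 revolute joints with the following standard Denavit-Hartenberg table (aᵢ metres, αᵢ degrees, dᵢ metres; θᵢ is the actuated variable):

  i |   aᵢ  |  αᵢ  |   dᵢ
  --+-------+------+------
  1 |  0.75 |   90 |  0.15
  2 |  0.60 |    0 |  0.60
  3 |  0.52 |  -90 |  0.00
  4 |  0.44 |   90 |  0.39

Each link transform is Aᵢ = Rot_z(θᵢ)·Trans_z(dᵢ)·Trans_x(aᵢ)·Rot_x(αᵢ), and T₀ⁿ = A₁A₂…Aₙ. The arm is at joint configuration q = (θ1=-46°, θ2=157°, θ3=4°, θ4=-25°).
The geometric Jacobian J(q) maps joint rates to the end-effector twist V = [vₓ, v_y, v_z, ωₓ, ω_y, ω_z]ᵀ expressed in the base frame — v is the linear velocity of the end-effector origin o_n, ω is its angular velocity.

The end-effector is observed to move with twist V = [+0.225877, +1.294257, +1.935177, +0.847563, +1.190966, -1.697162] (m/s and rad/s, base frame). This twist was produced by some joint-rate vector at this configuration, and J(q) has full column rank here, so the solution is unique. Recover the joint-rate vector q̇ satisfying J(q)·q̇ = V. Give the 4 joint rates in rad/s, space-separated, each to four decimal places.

-0.9190 -0.8230 -0.6140 0.8230

o_n = [-1.1197, 0.0281, 0.3148]
J₁: ẑ×o_n = [-0.0281, -1.1197, 0.0000], ω = ẑ
J2: z=[-0.7193, -0.6947, 0.0000] o=[0.5210, -0.5395, 0.1500] → [-0.1145, 0.1186, -1.5480, -0.7193, -0.6947, 0.0000]
J3: z=[-0.7193, -0.6947, 0.0000] o=[-0.2943, -0.5590, 0.3844] → [0.0484, -0.0501, -0.9957, -0.7193, -0.6947, 0.0000]
J4: z=[-0.2262, 0.2342, -0.9455] o=[-0.6358, -0.2053, 0.5537] → [0.1647, 0.4035, 0.0605, -0.2262, 0.2342, -0.9455]
q̇ = J⁺·V = [-0.9190, -0.8230, -0.6140, 0.8230]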